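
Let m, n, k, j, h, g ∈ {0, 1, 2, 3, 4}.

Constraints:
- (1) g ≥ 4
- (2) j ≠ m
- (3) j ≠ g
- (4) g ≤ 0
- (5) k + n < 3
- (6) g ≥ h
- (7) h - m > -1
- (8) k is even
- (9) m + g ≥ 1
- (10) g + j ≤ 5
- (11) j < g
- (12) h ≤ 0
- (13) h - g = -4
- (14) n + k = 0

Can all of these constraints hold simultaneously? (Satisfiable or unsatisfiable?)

Unsatisfiable

From constraint 1: g ≥ 4. From constraint 4: g ≤ 0. But 0 < 4, so no value of g works.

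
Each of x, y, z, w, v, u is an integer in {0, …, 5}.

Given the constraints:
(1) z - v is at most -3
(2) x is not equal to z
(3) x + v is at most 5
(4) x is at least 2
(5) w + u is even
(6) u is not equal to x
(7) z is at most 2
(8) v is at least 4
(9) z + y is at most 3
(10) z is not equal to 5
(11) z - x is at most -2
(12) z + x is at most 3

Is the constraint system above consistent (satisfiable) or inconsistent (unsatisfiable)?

From constraint 4: x ≥ 2. From constraint 8: v ≥ 4. Hence x + v ≥ 6. But constraint 3 requires x + v ≤ 5, and 5 < 6. Contradiction.

Unsatisfiable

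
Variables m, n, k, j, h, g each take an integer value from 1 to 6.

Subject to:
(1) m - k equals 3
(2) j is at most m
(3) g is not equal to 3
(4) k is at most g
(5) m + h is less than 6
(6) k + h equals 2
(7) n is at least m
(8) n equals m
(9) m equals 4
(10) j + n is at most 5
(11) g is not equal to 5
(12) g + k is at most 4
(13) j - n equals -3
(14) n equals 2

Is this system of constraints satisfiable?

Constraint 14 fixes n = 2 and constraint 9 fixes m = 4, but constraint 8 requires n = m. Since 2 ≠ 4, contradiction.

Unsatisfiable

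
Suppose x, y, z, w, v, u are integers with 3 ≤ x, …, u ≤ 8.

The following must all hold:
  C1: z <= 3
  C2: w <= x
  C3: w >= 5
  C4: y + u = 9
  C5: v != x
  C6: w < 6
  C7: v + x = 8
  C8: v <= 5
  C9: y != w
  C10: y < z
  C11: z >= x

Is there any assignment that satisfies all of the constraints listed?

From constraints 2 and 3: x ≥ w and w ≥ 5, so x ≥ 5. From constraints 1 and 11: x ≤ z and z ≤ 3, so x ≤ 3. But 3 < 5, so no value of x works.

Unsatisfiable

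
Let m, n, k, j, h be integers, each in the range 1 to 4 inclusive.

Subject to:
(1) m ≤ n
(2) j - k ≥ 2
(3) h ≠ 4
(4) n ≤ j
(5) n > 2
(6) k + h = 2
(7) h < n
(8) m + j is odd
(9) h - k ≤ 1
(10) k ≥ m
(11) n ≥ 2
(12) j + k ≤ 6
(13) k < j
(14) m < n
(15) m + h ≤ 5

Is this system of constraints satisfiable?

Satisfiable

Take m = 1, n = 3, k = 1, j = 4, h = 1. Then constraint 2: j - k = 3; constraint 6: k + h = 2, and every other listed constraint is also met.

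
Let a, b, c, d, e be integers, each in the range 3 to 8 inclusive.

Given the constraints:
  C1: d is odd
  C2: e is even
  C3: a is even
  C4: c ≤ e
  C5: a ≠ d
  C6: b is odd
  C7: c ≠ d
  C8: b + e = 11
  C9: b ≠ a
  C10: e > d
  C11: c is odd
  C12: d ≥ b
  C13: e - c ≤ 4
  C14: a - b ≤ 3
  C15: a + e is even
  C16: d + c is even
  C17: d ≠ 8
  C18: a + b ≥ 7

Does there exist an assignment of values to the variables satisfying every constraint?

The assignment a = 6, b = 3, c = 5, d = 7, e = 8 works:
  constraint 8 holds since b + e = 11.
  constraint 13 holds since e - c = 3.
  constraint 14 holds since a - b = 3.
The rest check out directly.

Satisfiable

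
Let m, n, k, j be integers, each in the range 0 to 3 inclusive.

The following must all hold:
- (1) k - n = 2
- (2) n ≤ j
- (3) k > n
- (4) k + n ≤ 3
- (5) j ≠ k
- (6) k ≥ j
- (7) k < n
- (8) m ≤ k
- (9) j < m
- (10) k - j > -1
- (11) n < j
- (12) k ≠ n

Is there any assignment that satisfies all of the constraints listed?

Constraints 7, 8, 9, and 11 give n < j, j < m, m ≤ k, k < n. Chaining: n < j < m ≤ k < n, which forces n < n — impossible.

Unsatisfiable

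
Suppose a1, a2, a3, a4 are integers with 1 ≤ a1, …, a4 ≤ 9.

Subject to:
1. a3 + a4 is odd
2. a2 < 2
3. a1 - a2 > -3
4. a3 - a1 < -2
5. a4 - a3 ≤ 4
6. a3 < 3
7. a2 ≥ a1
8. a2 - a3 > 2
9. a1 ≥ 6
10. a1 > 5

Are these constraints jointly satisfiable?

Unsatisfiable

From constraints 7 and 9: a2 ≥ a1 and a1 ≥ 6, so a2 ≥ 6. From constraint 2: a2 ≤ 1. But 1 < 6, so no value of a2 works.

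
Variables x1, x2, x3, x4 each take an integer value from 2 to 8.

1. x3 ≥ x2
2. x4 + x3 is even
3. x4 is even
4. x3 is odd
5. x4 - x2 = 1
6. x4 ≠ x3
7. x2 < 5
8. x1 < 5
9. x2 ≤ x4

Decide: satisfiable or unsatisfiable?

Unsatisfiable

Constraint 3 makes x4 even and constraint 4 makes x3 odd, so x4 + x3 must be odd. Constraint 2 says x4 + x3 is even — contradiction.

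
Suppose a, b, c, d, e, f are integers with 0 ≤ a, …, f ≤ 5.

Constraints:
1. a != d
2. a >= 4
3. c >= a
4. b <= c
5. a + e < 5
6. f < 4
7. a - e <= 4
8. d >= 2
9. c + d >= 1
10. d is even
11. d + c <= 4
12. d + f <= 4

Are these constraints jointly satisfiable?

From constraint 8: d ≥ 2. From constraints 2 and 3: c ≥ a ≥ 4. Hence d + c ≥ 6. But constraint 11 requires d + c ≤ 4, and 4 < 6. Contradiction.

Unsatisfiable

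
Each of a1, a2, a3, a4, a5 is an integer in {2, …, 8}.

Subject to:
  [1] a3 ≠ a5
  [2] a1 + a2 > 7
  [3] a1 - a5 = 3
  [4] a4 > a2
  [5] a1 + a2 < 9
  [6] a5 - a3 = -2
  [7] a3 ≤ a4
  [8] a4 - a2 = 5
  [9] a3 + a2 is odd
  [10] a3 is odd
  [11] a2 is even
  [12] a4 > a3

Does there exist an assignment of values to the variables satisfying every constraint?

The assignment a1 = 6, a2 = 2, a3 = 5, a4 = 7, a5 = 3 works:
  constraint 2 holds since a1 + a2 = 8.
  constraint 3 holds since a1 - a5 = 3.
  constraint 5 holds since a1 + a2 = 8.
The rest check out directly.

Satisfiable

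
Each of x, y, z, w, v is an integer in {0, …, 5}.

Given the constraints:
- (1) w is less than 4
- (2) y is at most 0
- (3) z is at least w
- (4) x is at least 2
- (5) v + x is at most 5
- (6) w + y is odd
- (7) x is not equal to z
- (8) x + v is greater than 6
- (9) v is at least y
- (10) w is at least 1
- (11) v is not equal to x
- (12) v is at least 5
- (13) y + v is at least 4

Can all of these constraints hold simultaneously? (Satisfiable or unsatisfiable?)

Unsatisfiable

From constraint 12: v ≥ 5. From constraint 4: x ≥ 2. Hence v + x ≥ 7. But constraint 5 requires v + x ≤ 5, and 5 < 7. Contradiction.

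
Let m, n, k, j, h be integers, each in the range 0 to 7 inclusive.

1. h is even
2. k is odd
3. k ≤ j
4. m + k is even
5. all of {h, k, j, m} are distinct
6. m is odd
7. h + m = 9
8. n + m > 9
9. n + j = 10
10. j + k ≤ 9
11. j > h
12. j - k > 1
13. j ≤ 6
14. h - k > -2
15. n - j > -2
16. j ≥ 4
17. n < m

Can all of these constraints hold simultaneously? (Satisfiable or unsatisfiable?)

The assignment m = 7, n = 5, k = 3, j = 5, h = 2 works:
  constraint 7 holds since h + m = 9.
  constraint 8 holds since n + m = 12.
The rest check out directly.

Satisfiable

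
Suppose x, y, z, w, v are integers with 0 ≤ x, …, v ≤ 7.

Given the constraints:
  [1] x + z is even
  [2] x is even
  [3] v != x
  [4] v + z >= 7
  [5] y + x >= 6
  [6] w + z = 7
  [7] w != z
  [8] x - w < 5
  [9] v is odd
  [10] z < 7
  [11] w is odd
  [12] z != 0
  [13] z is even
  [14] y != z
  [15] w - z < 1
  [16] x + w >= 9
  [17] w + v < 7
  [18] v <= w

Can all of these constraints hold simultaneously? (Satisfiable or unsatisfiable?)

Satisfiable

The assignment x = 6, y = 1, z = 4, w = 3, v = 3 works:
  constraint 4 holds since v + z = 7.
  constraint 5 holds since y + x = 7.
  constraint 6 holds since w + z = 7.
The rest check out directly.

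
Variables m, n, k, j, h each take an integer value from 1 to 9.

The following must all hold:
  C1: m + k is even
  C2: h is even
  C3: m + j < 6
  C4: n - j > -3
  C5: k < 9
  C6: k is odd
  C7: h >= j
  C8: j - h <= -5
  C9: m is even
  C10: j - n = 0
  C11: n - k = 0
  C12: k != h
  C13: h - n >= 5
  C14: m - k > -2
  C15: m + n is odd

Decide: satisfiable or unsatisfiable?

Constraint 9 makes m even and constraint 6 makes k odd, so m + k must be odd. Constraint 1 says m + k is even — contradiction.

Unsatisfiable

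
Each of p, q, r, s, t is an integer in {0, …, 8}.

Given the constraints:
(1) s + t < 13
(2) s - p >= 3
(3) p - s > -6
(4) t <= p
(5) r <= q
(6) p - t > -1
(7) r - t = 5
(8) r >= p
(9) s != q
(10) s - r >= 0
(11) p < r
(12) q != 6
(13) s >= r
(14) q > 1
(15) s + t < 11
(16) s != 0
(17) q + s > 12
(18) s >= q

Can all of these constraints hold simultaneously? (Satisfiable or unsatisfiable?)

Satisfiable

The assignment p = 4, q = 7, r = 7, s = 8, t = 2 works:
  constraint 1 holds since s + t = 10.
  constraint 2 holds since s - p = 4.
  constraint 3 holds since p - s = -4.
The rest check out directly.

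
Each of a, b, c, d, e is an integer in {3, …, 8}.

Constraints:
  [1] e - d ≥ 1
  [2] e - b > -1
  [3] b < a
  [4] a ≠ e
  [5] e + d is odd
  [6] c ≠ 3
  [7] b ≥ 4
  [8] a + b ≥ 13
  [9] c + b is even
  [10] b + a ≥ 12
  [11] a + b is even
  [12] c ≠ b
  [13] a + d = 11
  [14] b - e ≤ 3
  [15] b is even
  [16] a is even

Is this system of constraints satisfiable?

Satisfiable

Take a = 8, b = 6, c = 4, d = 3, e = 6. Then constraint 1: e - d = 3; constraint 2: e - b = 0, and every other listed constraint is also met.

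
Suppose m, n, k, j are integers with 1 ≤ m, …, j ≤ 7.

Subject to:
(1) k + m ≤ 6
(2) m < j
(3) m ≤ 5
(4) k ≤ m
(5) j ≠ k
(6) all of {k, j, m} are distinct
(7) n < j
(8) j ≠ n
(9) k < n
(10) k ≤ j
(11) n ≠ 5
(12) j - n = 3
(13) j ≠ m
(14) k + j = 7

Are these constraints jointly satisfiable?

One satisfying assignment is m = 4, n = 3, k = 1, j = 6.
For the less obvious constraints — constraint 1: k + m = 5; constraint 12: j - n = 3; constraint 14: k + j = 7 — and the others hold by inspection.

Satisfiable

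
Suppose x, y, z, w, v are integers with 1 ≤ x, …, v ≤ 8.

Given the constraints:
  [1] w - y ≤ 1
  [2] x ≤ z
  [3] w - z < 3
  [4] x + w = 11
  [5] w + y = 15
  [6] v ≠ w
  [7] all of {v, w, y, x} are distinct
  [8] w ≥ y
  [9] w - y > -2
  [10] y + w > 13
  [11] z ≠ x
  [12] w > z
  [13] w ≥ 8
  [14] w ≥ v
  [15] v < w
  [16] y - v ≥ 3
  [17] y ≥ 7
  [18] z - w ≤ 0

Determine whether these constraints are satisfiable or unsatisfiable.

Take x = 3, y = 7, z = 6, w = 8, v = 1. Then constraint 1: w - y = 1; constraint 3: w - z = 2; constraint 4: x + w = 11, and every other listed constraint is also met.

Satisfiable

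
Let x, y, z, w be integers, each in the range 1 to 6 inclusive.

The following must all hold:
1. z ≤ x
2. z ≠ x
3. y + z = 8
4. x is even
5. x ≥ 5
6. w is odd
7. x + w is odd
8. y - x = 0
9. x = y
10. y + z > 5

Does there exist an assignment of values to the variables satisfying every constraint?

Satisfiable

Take x = 6, y = 6, z = 2, w = 1. Then constraint 3: y + z = 8; constraint 8: y - x = 0; constraint 10: y + z = 8, and every other listed constraint is also met.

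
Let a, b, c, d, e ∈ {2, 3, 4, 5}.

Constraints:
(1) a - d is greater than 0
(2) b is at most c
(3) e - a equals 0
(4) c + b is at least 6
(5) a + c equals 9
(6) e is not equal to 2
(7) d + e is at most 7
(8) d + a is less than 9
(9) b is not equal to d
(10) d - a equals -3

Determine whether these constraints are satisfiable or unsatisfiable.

Satisfiable

Setting (a, b, c, d, e) = (5, 3, 4, 2, 5) satisfies everything: constraint 1: a - d = 3; constraint 3: e - a = 0; constraint 4: c + b = 7, and the others follow.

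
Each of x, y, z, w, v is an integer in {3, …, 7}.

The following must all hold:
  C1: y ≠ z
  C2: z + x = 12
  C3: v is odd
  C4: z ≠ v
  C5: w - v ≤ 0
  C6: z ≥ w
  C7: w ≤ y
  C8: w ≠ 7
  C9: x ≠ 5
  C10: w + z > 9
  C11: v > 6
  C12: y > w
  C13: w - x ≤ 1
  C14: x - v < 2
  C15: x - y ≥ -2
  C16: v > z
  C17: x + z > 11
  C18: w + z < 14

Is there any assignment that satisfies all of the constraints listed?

The assignment x = 6, y = 7, z = 6, w = 5, v = 7 works:
  constraint 2 holds since z + x = 12.
  constraint 5 holds since w - v = -2.
  constraint 10 holds since w + z = 11.
The rest check out directly.

Satisfiable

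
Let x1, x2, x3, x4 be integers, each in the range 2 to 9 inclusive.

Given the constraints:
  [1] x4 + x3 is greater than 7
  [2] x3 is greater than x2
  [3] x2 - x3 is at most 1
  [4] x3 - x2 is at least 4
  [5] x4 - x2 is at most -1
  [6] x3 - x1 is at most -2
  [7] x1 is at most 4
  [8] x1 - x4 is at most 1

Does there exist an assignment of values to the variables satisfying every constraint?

Constraints 3, 5, 6, and 8 give x4 − x1 ≥ -1, x1 − x3 ≥ 2, x3 − x2 ≥ -1, x2 − x4 ≥ 1.
Adding all 4 inequalities: the left sides telescope to 0, and the right sides sum to (-1) + 2 + (-1) + 1 = 1. So 0 ≥ 1, which is false.

Unsatisfiable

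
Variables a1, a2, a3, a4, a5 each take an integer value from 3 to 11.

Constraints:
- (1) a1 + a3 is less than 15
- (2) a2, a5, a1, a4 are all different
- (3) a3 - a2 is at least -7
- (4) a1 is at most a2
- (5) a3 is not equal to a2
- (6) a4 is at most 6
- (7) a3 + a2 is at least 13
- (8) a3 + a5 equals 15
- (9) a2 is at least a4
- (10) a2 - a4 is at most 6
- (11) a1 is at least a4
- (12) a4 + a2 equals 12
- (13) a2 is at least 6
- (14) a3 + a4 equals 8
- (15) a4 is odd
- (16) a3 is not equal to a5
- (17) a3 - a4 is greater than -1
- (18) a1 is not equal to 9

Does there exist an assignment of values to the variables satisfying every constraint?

Satisfiable

One satisfying assignment is a1 = 7, a2 = 9, a3 = 5, a4 = 3, a5 = 10.
For the less obvious constraints — constraint 1: a1 + a3 = 12; constraint 3: a3 - a2 = -4; constraint 7: a3 + a2 = 14 — and the others hold by inspection.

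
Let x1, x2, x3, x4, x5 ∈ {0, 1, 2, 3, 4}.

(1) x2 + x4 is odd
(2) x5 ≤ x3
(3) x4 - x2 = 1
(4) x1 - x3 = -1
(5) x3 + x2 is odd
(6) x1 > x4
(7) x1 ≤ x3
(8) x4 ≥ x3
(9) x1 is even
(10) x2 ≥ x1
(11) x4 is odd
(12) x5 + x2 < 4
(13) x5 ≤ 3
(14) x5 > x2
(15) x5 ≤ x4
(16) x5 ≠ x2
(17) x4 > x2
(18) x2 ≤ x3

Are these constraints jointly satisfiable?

Constraints 2, 6, 8, 10, and 14 give x4 < x1, x1 ≤ x2, x2 < x5, x5 ≤ x3, x3 ≤ x4. Chaining: x4 < x1 ≤ x2 < x5 ≤ x3 ≤ x4, which forces x4 < x4 — impossible.

Unsatisfiable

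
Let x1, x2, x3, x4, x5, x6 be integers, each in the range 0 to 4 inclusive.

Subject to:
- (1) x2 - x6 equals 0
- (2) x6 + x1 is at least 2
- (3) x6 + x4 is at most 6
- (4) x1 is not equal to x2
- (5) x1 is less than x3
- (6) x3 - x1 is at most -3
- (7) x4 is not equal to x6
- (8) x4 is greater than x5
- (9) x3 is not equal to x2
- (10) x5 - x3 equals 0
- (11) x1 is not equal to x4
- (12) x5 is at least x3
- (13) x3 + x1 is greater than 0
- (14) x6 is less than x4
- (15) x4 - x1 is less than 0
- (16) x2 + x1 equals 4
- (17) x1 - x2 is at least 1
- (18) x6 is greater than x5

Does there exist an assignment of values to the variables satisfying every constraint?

Unsatisfiable

Constraints 5, 12, 14, 15, and 18 give x4 < x1, x1 < x3, x3 ≤ x5, x5 < x6, x6 < x4. Chaining: x4 < x1 < x3 ≤ x5 < x6 < x4, which forces x4 < x4 — impossible.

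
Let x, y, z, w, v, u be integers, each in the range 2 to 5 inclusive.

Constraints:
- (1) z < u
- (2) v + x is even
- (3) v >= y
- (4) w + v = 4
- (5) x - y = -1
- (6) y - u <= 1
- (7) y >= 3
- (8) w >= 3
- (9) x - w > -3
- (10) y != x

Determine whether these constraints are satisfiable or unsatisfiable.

Unsatisfiable

From constraint 8: w ≥ 3. From constraints 3 and 7: v ≥ y ≥ 3. Hence w + v ≥ 6. But constraint 4 requires w + v = 4, and 4 < 6. Contradiction.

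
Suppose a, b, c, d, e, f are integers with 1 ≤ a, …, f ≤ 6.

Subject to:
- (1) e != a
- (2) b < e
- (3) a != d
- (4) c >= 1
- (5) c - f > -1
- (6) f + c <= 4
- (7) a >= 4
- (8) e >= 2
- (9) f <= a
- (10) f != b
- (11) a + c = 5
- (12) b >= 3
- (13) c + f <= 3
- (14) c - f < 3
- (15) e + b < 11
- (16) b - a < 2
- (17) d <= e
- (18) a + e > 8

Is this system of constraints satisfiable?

Satisfiable

One satisfying assignment is a = 4, b = 3, c = 1, d = 6, e = 6, f = 1.
For the less obvious constraints — constraint 5: c - f = 0; constraint 6: f + c = 2; constraint 11: a + c = 5 — and the others hold by inspection.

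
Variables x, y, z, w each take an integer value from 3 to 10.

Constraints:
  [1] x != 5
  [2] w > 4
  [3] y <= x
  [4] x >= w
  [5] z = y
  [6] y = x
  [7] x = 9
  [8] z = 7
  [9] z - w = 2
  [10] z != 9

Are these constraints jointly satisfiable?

Unsatisfiable

Constraint 8 fixes z = 7 and constraint 7 fixes x = 9. Constraints 5 and 6 give z = y = x, so z = x. But 7 ≠ 9 — contradiction.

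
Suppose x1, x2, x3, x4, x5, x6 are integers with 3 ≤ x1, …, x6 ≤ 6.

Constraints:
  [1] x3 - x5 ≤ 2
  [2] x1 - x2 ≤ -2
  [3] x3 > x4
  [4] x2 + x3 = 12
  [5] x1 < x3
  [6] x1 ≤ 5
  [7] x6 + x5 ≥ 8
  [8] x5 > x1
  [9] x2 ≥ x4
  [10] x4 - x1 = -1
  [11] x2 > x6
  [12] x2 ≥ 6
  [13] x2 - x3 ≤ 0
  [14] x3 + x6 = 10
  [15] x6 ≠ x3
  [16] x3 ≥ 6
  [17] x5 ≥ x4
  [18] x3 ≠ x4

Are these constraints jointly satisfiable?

The assignment x1 = 4, x2 = 6, x3 = 6, x4 = 3, x5 = 6, x6 = 4 works:
  constraint 1 holds since x3 - x5 = 0.
  constraint 2 holds since x1 - x2 = -2.
The rest check out directly.

Satisfiable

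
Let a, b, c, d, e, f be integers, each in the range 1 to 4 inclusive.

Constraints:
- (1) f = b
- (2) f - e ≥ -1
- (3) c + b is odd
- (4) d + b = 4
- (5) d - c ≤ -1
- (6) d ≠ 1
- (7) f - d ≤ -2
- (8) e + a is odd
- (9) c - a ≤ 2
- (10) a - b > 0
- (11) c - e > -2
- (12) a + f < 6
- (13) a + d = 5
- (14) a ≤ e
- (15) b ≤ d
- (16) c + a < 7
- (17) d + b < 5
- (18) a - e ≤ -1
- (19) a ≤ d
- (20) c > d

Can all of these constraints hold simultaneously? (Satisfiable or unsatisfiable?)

Constraints 2, 5, 7, 9, and 18 give c − d ≥ 1, d − f ≥ 2, f − e ≥ -1, e − a ≥ 1, a − c ≥ -2.
Adding all 5 inequalities: the left sides telescope to 0, and the right sides sum to 1 + 2 + (-1) + 1 + (-2) = 1. So 0 ≥ 1, which is false.

Unsatisfiable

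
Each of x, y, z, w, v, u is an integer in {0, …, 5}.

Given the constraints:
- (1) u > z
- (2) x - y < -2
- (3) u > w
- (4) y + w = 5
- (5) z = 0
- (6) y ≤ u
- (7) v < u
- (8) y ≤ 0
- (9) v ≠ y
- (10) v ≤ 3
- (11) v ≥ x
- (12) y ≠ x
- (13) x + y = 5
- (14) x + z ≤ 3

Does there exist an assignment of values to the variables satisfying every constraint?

Unsatisfiable

From constraints 10 and 11: x ≤ v ≤ 3. From constraint 8: y ≤ 0. Hence x + y ≤ 3. But constraint 13 requires x + y = 5, and 5 > 3. Contradiction.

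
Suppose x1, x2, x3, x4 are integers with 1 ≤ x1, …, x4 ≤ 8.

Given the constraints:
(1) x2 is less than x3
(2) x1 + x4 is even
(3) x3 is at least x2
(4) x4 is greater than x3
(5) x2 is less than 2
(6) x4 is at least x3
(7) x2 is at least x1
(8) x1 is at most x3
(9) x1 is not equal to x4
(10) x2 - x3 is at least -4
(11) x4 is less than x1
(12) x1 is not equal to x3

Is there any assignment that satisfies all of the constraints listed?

Constraints 1, 4, 7, and 11 give x3 < x4, x4 < x1, x1 ≤ x2, x2 < x3. Chaining: x3 < x4 < x1 ≤ x2 < x3, which forces x3 < x3 — impossible.

Unsatisfiable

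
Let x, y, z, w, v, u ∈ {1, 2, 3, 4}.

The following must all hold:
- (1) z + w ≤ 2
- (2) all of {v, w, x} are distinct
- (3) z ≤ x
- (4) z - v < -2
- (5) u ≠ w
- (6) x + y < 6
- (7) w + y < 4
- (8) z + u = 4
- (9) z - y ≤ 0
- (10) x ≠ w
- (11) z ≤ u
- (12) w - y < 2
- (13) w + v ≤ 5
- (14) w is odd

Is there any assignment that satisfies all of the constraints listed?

Setting (x, y, z, w, v, u) = (3, 2, 1, 1, 4, 3) satisfies everything: constraint 1: z + w = 2; constraint 4: z - v = -3, and the others follow.

Satisfiable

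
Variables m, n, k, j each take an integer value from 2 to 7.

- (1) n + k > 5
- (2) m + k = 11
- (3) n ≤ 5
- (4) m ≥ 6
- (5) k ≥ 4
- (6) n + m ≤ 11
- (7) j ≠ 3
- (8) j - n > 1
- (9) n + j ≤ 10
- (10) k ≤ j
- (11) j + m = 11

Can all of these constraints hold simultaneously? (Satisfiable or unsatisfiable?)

The assignment m = 6, n = 3, k = 5, j = 5 works:
  constraint 1 holds since n + k = 8.
  constraint 2 holds since m + k = 11.
  constraint 6 holds since n + m = 9.
The rest check out directly.

Satisfiable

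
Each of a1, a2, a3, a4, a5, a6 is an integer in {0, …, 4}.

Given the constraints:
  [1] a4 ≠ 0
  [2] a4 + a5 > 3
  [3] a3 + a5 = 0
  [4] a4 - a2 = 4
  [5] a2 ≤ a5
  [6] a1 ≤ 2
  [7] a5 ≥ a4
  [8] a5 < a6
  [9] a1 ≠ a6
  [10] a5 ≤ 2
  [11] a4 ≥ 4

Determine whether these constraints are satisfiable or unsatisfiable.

Unsatisfiable

From constraint 11: a4 ≥ 4. From constraints 7 and 10: a4 ≤ a5 and a5 ≤ 2, so a4 ≤ 2. But 2 < 4, so no value of a4 works.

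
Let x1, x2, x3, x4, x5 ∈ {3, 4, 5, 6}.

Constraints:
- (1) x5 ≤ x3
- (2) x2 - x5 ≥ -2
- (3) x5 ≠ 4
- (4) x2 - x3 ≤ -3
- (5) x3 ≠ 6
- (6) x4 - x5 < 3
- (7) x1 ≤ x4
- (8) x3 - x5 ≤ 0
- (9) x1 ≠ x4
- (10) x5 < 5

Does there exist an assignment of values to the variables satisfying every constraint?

Constraints 2, 4, and 8 give x2 − x5 ≥ -2, x5 − x3 ≥ 0, x3 − x2 ≥ 3.
Adding all 3 inequalities: the left sides telescope to 0, and the right sides sum to (-2) + 0 + 3 = 1. So 0 ≥ 1, which is false.

Unsatisfiable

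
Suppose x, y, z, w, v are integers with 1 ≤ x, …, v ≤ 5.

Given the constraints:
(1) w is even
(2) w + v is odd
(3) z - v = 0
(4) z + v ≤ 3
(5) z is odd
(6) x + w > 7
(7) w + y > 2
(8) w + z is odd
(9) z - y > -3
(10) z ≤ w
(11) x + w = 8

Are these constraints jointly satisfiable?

Take x = 4, y = 1, z = 1, w = 4, v = 1. Then constraint 3: z - v = 0; constraint 4: z + v = 2, and every other listed constraint is also met.

Satisfiable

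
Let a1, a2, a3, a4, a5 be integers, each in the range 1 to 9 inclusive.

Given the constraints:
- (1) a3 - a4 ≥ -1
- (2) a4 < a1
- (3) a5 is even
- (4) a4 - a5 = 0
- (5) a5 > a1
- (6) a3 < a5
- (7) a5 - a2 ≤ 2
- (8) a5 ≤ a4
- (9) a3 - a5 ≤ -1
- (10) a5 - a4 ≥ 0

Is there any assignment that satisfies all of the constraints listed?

Unsatisfiable

Constraints 2, 5, and 8 give a1 < a5, a5 ≤ a4, a4 < a1. Chaining: a1 < a5 ≤ a4 < a1, which forces a1 < a1 — impossible.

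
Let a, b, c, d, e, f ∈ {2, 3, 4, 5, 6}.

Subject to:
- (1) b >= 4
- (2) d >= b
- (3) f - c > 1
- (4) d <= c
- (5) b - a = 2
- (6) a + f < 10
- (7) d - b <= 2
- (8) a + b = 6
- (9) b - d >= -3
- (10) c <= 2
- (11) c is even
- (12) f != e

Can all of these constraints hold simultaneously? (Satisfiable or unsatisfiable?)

Unsatisfiable

From constraints 1 and 2: d ≥ b and b ≥ 4, so d ≥ 4. From constraints 4 and 10: d ≤ c and c ≤ 2, so d ≤ 2. But 2 < 4, so no value of d works.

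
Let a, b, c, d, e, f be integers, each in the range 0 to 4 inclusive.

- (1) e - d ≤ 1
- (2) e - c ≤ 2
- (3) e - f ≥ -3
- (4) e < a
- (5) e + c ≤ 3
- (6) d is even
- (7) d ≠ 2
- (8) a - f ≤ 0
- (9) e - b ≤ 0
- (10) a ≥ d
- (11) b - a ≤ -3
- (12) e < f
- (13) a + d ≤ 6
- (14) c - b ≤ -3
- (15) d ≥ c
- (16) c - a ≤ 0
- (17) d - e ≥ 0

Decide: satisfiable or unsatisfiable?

Unsatisfiable

Constraints 2, 3, 8, 11, and 14 give e − f ≥ -3, f − a ≥ 0, a − b ≥ 3, b − c ≥ 3, c − e ≥ -2.
Adding all 5 inequalities: the left sides telescope to 0, and the right sides sum to (-3) + 0 + 3 + 3 + (-2) = 1. So 0 ≥ 1, which is false.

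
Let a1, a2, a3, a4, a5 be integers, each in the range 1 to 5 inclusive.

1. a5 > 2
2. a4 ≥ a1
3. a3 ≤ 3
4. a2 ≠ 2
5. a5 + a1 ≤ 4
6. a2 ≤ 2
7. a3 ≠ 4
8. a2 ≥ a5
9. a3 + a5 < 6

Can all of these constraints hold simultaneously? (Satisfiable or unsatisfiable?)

Unsatisfiable

From constraint 1: a5 ≥ 3. From constraints 6 and 8: a5 ≤ a2 and a2 ≤ 2, so a5 ≤ 2. But 2 < 3, so no value of a5 works.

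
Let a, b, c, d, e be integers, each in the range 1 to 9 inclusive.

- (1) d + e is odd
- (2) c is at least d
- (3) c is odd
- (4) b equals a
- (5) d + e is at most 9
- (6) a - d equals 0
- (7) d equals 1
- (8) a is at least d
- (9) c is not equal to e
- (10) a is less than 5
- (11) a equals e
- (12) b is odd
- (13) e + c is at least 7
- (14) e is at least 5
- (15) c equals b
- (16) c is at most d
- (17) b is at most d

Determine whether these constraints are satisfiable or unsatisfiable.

From constraints 4, 11, and 15, c = b = a = e, so c = e. But constraint 9 says c ≠ e. Contradiction.

Unsatisfiable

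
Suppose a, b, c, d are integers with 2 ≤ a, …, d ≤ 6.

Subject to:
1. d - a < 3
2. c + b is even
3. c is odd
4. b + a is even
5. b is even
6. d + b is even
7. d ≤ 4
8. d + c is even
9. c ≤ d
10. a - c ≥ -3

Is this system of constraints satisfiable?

Constraint 3 makes c odd and constraint 5 makes b even, so c + b must be odd. Constraint 2 says c + b is even — contradiction.

Unsatisfiable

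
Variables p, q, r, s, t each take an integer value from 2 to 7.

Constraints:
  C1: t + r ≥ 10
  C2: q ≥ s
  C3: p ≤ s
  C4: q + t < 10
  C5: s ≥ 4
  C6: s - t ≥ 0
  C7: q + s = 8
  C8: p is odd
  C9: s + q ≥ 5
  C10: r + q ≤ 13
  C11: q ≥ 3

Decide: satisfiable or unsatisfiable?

Satisfiable

The assignment p = 3, q = 4, r = 6, s = 4, t = 4 works:
  constraint 1 holds since t + r = 10.
  constraint 4 holds since q + t = 8.
  constraint 6 holds since s - t = 0.
The rest check out directly.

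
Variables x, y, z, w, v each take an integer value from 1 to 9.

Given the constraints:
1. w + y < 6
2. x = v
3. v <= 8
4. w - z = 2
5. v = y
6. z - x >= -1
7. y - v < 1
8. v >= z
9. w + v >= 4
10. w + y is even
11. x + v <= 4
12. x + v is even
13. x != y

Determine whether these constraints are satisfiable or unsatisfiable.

Unsatisfiable

From constraints 2 and 5, x = v = y, so x = y. But constraint 13 says x ≠ y. Contradiction.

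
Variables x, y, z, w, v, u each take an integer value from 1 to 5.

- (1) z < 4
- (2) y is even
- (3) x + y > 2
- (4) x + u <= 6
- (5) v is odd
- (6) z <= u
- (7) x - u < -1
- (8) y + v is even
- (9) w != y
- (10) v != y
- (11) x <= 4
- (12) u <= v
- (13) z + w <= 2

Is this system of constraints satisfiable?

Unsatisfiable

Constraint 2 makes y even and constraint 5 makes v odd, so y + v must be odd. Constraint 8 says y + v is even — contradiction.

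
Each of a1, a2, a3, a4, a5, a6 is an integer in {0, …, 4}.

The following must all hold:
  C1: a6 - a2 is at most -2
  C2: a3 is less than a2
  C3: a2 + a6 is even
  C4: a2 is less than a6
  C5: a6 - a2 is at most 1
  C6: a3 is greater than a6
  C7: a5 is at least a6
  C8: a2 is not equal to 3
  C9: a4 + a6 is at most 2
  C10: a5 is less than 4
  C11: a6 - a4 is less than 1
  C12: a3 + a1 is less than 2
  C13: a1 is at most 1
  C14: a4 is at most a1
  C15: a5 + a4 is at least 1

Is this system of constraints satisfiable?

Constraints 2, 4, and 6 give a2 < a6, a6 < a3, a3 < a2. Chaining: a2 < a6 < a3 < a2, which forces a2 < a2 — impossible.

Unsatisfiable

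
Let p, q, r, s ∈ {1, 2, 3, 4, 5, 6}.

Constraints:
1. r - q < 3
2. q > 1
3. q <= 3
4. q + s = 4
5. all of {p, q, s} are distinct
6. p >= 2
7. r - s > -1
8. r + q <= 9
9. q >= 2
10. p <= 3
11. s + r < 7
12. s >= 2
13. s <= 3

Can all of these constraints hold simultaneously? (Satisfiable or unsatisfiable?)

Unsatisfiable

Constraints 3, 6, 9, 10, 12, and 13 confine each of p, q, s to the 2 values {2, 3}.
Constraint 5 requires all 3 of them to be distinct, but only 2 values are available — impossible by the pigeonhole principle.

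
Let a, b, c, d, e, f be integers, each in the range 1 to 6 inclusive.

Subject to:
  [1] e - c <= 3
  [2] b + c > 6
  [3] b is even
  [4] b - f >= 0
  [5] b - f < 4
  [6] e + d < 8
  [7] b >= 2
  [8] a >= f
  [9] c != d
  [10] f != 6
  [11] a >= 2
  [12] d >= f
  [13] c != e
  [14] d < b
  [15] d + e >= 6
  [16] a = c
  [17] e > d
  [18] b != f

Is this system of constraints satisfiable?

One satisfying assignment is a = 4, b = 4, c = 4, d = 2, e = 5, f = 1.
For the less obvious constraints — constraint 1: e - c = 1; constraint 2: b + c = 8; constraint 4: b - f = 3 — and the others hold by inspection.

Satisfiable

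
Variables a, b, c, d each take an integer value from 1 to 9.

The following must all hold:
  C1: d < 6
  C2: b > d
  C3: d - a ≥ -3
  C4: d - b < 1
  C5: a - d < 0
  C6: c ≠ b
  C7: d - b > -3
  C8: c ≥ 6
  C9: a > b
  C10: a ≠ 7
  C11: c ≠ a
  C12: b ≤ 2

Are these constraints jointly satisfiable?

Constraints 2, 5, and 9 give b < a, a < d, d < b. Chaining: b < a < d < b, which forces b < b — impossible.

Unsatisfiable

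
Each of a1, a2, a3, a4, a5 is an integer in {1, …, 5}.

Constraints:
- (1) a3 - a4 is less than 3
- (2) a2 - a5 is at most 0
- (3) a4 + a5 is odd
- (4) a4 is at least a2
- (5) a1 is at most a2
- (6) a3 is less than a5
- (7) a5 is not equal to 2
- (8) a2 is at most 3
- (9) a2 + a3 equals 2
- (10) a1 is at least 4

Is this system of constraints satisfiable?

Unsatisfiable

From constraint 10: a1 ≥ 4. From constraints 5 and 8: a1 ≤ a2 and a2 ≤ 3, so a1 ≤ 3. But 3 < 4, so no value of a1 works.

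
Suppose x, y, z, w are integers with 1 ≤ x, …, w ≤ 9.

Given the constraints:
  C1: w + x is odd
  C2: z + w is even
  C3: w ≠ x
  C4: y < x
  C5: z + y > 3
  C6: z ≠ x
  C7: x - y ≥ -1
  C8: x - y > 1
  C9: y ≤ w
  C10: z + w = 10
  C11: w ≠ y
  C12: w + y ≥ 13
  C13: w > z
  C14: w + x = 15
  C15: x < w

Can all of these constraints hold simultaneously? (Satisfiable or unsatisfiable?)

One satisfying assignment is x = 6, y = 4, z = 1, w = 9.
For the less obvious constraints — constraint 5: z + y = 5; constraint 7: x - y = 2; constraint 8: x - y = 2 — and the others hold by inspection.

Satisfiable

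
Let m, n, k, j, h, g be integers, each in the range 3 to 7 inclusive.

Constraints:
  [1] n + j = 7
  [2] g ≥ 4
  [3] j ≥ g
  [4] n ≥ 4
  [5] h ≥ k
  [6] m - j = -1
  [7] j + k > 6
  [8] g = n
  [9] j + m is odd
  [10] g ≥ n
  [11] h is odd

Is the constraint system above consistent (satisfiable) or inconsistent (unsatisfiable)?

Unsatisfiable

From constraint 4: n ≥ 4. From constraints 2 and 3: j ≥ g ≥ 4. Hence n + j ≥ 8. But constraint 1 requires n + j = 7, and 7 < 8. Contradiction.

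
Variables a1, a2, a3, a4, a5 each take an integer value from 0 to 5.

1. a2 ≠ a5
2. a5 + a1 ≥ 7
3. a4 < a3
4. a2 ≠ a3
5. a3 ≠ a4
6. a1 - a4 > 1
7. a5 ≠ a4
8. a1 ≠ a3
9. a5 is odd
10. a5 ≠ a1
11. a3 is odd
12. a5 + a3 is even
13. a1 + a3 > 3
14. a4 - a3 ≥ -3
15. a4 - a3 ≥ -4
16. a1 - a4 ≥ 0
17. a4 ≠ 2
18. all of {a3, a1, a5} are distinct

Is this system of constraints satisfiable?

Take a1 = 2, a2 = 2, a3 = 3, a4 = 0, a5 = 5. Then constraint 2: a5 + a1 = 7; constraint 6: a1 - a4 = 2; constraint 13: a1 + a3 = 5, and every other listed constraint is also met.

Satisfiable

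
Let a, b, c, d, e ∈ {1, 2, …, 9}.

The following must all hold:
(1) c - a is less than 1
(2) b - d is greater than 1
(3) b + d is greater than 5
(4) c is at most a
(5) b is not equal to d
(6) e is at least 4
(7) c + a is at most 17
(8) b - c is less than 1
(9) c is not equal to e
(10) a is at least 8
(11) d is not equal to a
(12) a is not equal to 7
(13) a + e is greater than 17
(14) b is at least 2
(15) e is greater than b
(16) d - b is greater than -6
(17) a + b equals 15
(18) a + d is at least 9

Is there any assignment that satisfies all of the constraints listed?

Satisfiable

One satisfying assignment is a = 9, b = 6, c = 7, d = 2, e = 9.
For the less obvious constraints — constraint 1: c - a = -2; constraint 2: b - d = 4 — and the others hold by inspection.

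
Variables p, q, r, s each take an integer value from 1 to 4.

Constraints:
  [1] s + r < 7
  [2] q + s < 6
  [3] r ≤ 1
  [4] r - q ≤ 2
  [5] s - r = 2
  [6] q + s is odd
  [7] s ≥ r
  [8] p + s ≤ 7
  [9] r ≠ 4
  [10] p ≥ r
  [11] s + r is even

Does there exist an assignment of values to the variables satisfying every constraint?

Satisfiable

Take p = 2, q = 2, r = 1, s = 3. Then constraint 1: s + r = 4; constraint 2: q + s = 5; constraint 4: r - q = -1, and every other listed constraint is also met.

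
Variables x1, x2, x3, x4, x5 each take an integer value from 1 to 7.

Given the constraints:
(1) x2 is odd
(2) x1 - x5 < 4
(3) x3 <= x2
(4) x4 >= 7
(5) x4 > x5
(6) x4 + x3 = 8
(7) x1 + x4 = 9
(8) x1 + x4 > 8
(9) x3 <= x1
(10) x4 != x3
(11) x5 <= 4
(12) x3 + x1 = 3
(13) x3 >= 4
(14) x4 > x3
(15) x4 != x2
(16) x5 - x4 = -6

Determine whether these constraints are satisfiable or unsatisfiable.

Unsatisfiable

From constraints 9 and 13: x1 ≥ x3 ≥ 4. From constraint 4: x4 ≥ 7. Hence x1 + x4 ≥ 11. But constraint 7 requires x1 + x4 = 9, and 9 < 11. Contradiction.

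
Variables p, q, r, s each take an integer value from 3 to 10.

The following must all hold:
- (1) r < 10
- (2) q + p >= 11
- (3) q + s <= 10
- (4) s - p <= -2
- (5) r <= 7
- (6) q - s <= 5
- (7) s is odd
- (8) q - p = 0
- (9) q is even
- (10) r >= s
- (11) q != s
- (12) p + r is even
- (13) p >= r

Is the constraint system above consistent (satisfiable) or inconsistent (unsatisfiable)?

Setting (p, q, r, s) = (6, 6, 6, 3) satisfies everything: constraint 2: q + p = 12; constraint 3: q + s = 9; constraint 4: s - p = -3, and the others follow.

Satisfiable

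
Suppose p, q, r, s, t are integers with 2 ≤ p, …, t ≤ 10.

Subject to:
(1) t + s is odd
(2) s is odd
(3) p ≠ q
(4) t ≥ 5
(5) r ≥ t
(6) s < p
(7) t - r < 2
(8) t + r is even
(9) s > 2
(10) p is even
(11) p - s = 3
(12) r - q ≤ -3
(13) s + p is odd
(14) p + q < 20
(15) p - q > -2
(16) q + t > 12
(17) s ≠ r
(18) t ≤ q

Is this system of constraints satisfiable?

The assignment p = 10, q = 9, r = 6, s = 7, t = 6 works:
  constraint 7 holds since t - r = 0.
  constraint 11 holds since p - s = 3.
The rest check out directly.

Satisfiable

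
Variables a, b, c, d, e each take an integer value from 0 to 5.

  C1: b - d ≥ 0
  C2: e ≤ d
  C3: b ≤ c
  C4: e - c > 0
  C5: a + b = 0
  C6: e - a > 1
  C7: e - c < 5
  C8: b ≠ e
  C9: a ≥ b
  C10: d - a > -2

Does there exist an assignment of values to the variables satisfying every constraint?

Unsatisfiable

Constraints 1, 2, 3, and 4 give c < e, e ≤ d, d ≤ b, b ≤ c. Chaining: c < e ≤ d ≤ b ≤ c, which forces c < c — impossible.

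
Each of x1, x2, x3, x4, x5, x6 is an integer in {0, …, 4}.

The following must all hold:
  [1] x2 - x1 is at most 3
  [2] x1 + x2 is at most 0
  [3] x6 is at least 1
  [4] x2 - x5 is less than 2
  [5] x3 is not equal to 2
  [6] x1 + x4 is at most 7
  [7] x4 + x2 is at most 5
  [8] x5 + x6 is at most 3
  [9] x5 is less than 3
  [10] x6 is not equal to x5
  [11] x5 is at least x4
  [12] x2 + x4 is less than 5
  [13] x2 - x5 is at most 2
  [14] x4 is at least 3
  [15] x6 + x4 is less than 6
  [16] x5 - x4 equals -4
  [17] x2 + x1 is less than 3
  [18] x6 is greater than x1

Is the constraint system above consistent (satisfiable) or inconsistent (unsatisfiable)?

From constraints 11 and 14: x5 ≥ x4 ≥ 3. From constraint 3: x6 ≥ 1. Hence x5 + x6 ≥ 4. But constraint 8 requires x5 + x6 ≤ 3, and 3 < 4. Contradiction.

Unsatisfiable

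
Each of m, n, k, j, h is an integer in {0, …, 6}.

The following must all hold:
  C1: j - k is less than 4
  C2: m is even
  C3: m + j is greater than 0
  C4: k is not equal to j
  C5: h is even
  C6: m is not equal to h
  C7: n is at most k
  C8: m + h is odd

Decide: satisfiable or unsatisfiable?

Unsatisfiable

Constraint 2 makes m even and constraint 5 makes h even, so m + h must be even. Constraint 8 says m + h is odd — contradiction.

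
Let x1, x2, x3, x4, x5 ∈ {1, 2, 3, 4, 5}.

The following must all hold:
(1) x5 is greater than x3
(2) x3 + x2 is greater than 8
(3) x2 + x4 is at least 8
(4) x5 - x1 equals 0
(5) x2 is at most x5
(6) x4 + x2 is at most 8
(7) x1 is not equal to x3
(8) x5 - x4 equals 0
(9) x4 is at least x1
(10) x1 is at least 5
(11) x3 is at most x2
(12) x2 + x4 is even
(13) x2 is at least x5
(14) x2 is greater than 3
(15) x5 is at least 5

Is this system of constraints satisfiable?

From constraints 9 and 10: x4 ≥ x1 ≥ 5. From constraints 13 and 15: x2 ≥ x5 ≥ 5. Hence x4 + x2 ≥ 10. But constraint 6 requires x4 + x2 ≤ 8, and 8 < 10. Contradiction.

Unsatisfiable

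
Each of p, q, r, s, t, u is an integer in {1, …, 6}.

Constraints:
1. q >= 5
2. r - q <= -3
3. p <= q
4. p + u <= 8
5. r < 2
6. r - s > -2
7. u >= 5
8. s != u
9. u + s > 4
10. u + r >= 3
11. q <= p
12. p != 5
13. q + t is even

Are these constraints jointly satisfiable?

Unsatisfiable

From constraints 1 and 11: p ≥ q ≥ 5. From constraint 7: u ≥ 5. Hence p + u ≥ 10. But constraint 4 requires p + u ≤ 8, and 8 < 10. Contradiction.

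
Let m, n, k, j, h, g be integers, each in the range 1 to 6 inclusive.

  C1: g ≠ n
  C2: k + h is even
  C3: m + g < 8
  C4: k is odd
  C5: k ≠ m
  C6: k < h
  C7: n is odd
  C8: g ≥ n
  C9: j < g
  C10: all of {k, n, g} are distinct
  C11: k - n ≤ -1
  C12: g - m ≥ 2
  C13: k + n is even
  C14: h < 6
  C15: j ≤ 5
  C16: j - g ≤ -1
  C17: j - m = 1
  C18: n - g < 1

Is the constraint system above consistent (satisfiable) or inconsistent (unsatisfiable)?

Satisfiable

One satisfying assignment is m = 2, n = 3, k = 1, j = 3, h = 5, g = 4.
For the less obvious constraints — constraint 3: m + g = 6; constraint 11: k - n = -2 — and the others hold by inspection.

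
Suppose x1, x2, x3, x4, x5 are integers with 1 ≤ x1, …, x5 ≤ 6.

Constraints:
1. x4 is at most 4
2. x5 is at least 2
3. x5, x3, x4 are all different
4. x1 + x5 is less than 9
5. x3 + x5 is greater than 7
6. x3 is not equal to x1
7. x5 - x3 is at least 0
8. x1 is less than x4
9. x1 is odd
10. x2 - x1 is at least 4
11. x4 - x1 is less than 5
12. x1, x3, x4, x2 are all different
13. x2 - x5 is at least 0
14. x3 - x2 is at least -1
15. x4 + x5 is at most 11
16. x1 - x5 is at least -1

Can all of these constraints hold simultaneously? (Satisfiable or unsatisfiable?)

Constraints 7, 10, 14, and 16 give x1 − x5 ≥ -1, x5 − x3 ≥ 0, x3 − x2 ≥ -1, x2 − x1 ≥ 4.
Adding all 4 inequalities: the left sides telescope to 0, and the right sides sum to (-1) + 0 + (-1) + 4 = 2. So 0 ≥ 2, which is false.

Unsatisfiable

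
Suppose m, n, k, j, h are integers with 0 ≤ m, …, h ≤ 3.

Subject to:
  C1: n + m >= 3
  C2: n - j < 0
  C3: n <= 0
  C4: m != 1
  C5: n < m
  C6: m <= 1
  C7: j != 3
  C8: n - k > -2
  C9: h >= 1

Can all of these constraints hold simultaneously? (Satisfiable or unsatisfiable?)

Unsatisfiable

From constraint 3: n ≤ 0. From constraint 6: m ≤ 1. Hence n + m ≤ 1. But constraint 1 requires n + m ≥ 3, and 3 > 1. Contradiction.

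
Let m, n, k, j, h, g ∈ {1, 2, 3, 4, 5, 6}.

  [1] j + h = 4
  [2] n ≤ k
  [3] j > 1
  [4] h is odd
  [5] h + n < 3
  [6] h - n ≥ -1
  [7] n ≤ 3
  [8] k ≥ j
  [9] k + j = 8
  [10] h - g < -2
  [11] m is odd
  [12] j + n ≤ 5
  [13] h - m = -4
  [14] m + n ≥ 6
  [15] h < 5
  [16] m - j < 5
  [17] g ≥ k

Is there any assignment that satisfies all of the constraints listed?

Satisfiable

Try m = 5, n = 1, k = 5, j = 3, h = 1, g = 6.
Check constraint 1: j + h = 4; constraint 5: h + n = 2. The remaining constraints are straightforward to verify.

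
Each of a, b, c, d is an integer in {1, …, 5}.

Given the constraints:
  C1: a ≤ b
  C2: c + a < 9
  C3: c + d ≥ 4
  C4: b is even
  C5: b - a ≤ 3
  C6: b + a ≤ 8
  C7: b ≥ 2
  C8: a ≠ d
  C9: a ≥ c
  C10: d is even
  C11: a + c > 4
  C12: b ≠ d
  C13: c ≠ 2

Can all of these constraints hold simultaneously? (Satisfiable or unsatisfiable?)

Satisfiable

The assignment a = 4, b = 4, c = 3, d = 2 works:
  constraint 2 holds since c + a = 7.
  constraint 3 holds since c + d = 5.
The rest check out directly.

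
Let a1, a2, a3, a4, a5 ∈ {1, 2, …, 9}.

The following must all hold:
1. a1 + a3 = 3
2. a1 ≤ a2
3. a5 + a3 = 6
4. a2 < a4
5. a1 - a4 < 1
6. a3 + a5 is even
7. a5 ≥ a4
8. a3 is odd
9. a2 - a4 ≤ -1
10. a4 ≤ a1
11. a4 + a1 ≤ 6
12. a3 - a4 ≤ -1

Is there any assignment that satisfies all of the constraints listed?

Unsatisfiable

Constraints 2, 9, and 10 give a2 < a4, a4 ≤ a1, a1 ≤ a2. Chaining: a2 < a4 ≤ a1 ≤ a2, which forces a2 < a2 — impossible.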